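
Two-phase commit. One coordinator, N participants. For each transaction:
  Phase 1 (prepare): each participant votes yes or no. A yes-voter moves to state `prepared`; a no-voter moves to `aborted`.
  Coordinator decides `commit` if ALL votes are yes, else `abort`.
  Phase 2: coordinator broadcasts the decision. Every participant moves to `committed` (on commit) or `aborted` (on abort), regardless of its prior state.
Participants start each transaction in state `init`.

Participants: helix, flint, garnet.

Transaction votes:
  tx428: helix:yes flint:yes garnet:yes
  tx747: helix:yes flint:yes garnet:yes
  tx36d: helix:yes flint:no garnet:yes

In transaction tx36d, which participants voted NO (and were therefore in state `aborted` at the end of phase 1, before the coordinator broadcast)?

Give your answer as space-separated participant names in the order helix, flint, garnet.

Txn tx36d phase 1: helix yes -> prepared; flint no -> aborted; garnet yes -> prepared

Answer: flint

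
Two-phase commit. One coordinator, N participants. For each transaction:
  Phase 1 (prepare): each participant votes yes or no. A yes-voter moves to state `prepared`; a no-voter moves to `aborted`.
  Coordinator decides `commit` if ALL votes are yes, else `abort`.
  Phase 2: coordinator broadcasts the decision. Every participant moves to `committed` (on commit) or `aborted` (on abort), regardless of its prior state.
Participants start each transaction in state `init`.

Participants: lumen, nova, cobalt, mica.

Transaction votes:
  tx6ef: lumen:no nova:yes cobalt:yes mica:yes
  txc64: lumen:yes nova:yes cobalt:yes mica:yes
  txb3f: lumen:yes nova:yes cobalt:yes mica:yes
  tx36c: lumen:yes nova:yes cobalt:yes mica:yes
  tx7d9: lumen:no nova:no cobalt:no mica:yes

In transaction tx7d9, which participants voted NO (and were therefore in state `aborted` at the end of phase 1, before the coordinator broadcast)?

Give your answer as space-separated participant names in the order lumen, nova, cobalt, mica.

Txn tx7d9 phase 1: lumen no -> aborted; nova no -> aborted; cobalt no -> aborted; mica yes -> prepared

Answer: lumen nova cobalt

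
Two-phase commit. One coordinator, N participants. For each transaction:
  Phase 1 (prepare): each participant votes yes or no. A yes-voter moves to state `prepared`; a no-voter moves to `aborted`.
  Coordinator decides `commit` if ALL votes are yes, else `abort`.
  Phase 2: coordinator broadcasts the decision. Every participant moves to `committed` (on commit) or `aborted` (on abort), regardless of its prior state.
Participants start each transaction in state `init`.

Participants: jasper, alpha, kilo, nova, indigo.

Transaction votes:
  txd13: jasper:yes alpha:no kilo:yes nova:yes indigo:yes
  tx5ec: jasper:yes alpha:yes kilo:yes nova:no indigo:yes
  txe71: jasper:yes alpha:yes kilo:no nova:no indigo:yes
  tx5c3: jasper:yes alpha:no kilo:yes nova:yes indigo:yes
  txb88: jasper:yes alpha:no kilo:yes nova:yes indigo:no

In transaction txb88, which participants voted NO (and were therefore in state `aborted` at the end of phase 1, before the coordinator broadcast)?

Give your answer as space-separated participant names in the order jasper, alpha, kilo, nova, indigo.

Txn txb88 phase 1: jasper yes -> prepared; alpha no -> aborted; kilo yes -> prepared; nova yes -> prepared; indigo no -> aborted

Answer: alpha indigo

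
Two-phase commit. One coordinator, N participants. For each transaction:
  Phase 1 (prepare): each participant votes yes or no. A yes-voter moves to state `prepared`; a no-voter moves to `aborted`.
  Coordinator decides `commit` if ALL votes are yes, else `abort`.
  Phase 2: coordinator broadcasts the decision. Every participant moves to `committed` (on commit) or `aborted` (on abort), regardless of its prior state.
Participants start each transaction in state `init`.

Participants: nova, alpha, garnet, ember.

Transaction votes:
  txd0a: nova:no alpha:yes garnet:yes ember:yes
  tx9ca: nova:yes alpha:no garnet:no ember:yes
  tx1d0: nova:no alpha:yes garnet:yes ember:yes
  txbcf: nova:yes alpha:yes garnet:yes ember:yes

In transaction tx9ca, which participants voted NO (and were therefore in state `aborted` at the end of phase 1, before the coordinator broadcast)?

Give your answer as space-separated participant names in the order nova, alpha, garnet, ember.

Answer: alpha garnet

Derivation:
Txn tx9ca phase 1: nova yes -> prepared; alpha no -> aborted; garnet no -> aborted; ember yes -> prepared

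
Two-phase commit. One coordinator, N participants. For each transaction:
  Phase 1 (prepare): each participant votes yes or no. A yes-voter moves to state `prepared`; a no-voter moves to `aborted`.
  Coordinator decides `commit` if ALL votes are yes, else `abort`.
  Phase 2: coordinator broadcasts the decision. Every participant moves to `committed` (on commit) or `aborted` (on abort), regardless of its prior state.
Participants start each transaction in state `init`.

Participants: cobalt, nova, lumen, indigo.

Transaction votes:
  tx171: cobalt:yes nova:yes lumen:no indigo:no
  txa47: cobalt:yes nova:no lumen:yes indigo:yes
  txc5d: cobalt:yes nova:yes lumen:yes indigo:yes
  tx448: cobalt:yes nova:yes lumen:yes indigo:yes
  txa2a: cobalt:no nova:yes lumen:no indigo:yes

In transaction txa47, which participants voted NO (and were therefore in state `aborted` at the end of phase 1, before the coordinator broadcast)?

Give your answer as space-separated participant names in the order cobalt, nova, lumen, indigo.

Txn txa47 phase 1: cobalt yes -> prepared; nova no -> aborted; lumen yes -> prepared; indigo yes -> prepared

Answer: nova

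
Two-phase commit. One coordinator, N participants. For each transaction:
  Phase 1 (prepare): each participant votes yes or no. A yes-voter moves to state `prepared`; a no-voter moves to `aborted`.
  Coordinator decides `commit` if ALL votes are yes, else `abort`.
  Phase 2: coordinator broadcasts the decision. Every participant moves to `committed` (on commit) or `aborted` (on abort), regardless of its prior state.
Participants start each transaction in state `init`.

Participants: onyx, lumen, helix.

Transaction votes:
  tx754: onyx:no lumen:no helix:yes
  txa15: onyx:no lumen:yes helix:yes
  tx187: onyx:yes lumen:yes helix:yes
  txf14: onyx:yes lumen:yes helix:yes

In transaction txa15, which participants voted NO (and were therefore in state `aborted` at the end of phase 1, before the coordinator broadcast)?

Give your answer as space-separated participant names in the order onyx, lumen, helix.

Txn txa15 phase 1: onyx no -> aborted; lumen yes -> prepared; helix yes -> prepared

Answer: onyx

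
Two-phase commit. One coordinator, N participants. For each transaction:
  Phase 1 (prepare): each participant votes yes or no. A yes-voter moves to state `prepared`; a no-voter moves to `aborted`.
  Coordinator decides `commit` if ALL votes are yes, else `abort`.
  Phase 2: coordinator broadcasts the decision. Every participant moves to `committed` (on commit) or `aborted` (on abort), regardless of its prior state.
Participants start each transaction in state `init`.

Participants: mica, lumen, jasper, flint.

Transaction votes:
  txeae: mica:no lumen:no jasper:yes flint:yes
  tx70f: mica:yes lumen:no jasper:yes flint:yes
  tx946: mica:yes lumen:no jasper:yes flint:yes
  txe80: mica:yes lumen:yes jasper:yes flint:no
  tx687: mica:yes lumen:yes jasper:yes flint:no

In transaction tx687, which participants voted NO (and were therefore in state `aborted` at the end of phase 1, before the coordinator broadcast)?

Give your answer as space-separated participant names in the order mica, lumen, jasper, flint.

Answer: flint

Derivation:
Txn tx687 phase 1: mica yes -> prepared; lumen yes -> prepared; jasper yes -> prepared; flint no -> aborted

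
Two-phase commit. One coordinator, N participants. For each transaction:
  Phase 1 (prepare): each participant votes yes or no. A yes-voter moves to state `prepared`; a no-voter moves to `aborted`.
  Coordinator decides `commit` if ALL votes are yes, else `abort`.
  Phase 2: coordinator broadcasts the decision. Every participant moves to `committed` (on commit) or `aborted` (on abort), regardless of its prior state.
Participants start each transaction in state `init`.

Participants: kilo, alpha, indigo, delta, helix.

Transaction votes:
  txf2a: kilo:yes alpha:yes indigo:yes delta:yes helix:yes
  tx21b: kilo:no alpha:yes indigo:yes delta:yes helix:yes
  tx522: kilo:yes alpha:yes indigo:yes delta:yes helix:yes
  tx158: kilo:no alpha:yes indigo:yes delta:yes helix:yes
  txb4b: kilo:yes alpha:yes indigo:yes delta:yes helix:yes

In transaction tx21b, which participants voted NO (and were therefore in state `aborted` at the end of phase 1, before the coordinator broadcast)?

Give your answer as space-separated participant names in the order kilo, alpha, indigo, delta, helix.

Answer: kilo

Derivation:
Txn tx21b phase 1: kilo no -> aborted; alpha yes -> prepared; indigo yes -> prepared; delta yes -> prepared; helix yes -> prepared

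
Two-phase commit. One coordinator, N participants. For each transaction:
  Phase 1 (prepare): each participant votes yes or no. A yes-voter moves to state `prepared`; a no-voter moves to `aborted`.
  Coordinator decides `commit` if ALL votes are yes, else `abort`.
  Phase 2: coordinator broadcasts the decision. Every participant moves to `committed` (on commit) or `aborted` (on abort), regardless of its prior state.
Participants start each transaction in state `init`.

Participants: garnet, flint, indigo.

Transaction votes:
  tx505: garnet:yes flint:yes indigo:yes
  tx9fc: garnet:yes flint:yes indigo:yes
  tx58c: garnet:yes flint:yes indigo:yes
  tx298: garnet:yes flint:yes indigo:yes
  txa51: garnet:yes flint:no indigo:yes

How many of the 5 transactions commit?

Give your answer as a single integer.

tx505: all yes -> commit (commits=1)
tx9fc: all yes -> commit (commits=2)
tx58c: all yes -> commit (commits=3)
tx298: all yes -> commit (commits=4)
txa51: no from flint -> abort (commits=4)

Answer: 4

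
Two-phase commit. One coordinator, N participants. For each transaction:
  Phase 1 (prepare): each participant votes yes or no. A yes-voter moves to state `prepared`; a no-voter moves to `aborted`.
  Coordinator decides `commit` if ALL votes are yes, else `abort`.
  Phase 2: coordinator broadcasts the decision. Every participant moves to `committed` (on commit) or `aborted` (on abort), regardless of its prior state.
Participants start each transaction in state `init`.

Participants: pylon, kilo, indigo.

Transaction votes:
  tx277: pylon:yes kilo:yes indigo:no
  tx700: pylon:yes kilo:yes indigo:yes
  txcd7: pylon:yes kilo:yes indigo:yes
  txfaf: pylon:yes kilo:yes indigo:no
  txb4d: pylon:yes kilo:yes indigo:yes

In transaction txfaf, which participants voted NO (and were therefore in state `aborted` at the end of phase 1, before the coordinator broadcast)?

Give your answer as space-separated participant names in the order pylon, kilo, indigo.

Txn txfaf phase 1: pylon yes -> prepared; kilo yes -> prepared; indigo no -> aborted

Answer: indigo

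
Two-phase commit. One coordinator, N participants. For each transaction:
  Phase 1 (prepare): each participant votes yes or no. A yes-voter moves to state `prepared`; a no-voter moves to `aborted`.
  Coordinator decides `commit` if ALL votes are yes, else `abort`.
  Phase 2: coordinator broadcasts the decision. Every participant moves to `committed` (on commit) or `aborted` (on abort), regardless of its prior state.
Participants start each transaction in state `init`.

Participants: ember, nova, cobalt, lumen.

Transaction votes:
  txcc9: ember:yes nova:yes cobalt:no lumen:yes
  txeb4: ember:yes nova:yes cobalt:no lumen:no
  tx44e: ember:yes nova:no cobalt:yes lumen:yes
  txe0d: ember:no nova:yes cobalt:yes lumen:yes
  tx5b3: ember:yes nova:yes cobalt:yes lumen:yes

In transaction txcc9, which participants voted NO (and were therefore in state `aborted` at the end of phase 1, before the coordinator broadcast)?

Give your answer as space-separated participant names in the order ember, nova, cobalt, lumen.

Answer: cobalt

Derivation:
Txn txcc9 phase 1: ember yes -> prepared; nova yes -> prepared; cobalt no -> aborted; lumen yes -> prepared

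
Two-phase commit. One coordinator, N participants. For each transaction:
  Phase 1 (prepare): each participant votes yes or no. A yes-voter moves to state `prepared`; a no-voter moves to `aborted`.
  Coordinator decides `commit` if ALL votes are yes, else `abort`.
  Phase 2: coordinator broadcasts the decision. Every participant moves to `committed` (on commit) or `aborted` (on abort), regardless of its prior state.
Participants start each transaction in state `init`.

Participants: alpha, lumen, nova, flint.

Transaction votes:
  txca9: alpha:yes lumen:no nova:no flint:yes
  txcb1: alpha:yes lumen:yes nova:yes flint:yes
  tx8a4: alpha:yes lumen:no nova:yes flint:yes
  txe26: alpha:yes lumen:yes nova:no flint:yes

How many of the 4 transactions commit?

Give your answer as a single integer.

Answer: 1

Derivation:
txca9: no from lumen, nova -> abort (commits=0)
txcb1: all yes -> commit (commits=1)
tx8a4: no from lumen -> abort (commits=1)
txe26: no from nova -> abort (commits=1)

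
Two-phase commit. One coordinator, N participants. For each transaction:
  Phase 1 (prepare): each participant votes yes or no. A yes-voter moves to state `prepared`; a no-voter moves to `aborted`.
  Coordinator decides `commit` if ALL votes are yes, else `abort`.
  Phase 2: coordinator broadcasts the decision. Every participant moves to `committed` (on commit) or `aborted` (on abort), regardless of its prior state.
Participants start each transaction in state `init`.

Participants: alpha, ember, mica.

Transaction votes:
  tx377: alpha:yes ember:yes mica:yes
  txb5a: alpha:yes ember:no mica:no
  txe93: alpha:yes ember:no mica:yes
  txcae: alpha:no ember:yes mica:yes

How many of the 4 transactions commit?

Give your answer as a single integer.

Answer: 1

Derivation:
tx377: all yes -> commit (commits=1)
txb5a: no from ember, mica -> abort (commits=1)
txe93: no from ember -> abort (commits=1)
txcae: no from alpha -> abort (commits=1)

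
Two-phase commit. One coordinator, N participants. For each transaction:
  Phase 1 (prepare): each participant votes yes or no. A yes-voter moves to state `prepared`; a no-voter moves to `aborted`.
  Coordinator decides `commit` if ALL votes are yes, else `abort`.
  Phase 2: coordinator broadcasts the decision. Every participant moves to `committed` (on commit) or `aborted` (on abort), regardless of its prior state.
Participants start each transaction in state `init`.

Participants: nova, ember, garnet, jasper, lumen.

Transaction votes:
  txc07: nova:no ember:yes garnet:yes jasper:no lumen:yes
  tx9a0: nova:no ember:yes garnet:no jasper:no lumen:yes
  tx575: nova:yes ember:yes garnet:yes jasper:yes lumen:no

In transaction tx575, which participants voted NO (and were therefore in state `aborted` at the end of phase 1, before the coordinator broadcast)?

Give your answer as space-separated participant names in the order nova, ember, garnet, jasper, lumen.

Txn tx575 phase 1: nova yes -> prepared; ember yes -> prepared; garnet yes -> prepared; jasper yes -> prepared; lumen no -> aborted

Answer: lumen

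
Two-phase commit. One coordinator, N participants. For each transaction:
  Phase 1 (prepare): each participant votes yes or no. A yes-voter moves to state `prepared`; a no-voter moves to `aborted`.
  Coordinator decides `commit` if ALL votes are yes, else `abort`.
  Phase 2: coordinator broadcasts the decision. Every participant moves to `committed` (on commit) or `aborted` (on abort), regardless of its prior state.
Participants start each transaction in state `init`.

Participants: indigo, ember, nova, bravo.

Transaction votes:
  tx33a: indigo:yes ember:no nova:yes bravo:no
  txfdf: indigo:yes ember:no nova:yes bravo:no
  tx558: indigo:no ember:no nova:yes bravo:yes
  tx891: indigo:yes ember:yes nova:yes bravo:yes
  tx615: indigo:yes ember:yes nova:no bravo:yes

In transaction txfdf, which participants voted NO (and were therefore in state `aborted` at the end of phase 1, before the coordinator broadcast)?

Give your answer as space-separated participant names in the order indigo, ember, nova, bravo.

Answer: ember bravo

Derivation:
Txn txfdf phase 1: indigo yes -> prepared; ember no -> aborted; nova yes -> prepared; bravo no -> aborted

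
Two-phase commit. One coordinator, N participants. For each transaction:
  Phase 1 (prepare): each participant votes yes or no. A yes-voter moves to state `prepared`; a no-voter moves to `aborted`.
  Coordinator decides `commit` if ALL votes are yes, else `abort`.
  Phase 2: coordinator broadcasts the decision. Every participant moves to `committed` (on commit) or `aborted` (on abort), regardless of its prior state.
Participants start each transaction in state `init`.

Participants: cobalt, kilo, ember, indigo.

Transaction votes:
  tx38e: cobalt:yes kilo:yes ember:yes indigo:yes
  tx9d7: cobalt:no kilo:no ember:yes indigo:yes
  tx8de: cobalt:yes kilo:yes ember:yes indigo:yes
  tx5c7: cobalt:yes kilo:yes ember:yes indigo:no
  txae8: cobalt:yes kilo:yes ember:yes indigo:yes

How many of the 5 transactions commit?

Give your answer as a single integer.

Answer: 3

Derivation:
tx38e: all yes -> commit (commits=1)
tx9d7: no from cobalt, kilo -> abort (commits=1)
tx8de: all yes -> commit (commits=2)
tx5c7: no from indigo -> abort (commits=2)
txae8: all yes -> commit (commits=3)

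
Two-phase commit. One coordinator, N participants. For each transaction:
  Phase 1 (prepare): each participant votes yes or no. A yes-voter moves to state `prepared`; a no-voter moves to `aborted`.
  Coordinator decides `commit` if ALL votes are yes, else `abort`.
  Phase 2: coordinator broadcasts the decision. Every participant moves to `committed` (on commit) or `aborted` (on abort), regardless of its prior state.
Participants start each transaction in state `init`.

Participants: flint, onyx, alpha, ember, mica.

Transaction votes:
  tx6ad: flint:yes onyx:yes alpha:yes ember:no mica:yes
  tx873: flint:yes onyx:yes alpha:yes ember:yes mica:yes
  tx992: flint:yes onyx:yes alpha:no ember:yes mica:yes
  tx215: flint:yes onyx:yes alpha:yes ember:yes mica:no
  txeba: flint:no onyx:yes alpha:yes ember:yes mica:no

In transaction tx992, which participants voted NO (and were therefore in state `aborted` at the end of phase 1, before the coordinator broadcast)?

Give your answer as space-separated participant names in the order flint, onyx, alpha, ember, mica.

Answer: alpha

Derivation:
Txn tx992 phase 1: flint yes -> prepared; onyx yes -> prepared; alpha no -> aborted; ember yes -> prepared; mica yes -> prepared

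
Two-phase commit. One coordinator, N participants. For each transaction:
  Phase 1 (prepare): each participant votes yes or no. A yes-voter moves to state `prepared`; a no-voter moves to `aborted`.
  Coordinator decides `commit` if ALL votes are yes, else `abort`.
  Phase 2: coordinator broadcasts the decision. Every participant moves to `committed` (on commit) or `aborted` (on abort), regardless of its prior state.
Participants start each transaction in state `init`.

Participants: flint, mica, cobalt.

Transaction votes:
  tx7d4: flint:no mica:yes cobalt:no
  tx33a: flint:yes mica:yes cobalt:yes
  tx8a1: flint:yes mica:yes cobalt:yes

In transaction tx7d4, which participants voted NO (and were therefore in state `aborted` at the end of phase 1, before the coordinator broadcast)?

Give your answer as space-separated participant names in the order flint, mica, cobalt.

Answer: flint cobalt

Derivation:
Txn tx7d4 phase 1: flint no -> aborted; mica yes -> prepared; cobalt no -> aborted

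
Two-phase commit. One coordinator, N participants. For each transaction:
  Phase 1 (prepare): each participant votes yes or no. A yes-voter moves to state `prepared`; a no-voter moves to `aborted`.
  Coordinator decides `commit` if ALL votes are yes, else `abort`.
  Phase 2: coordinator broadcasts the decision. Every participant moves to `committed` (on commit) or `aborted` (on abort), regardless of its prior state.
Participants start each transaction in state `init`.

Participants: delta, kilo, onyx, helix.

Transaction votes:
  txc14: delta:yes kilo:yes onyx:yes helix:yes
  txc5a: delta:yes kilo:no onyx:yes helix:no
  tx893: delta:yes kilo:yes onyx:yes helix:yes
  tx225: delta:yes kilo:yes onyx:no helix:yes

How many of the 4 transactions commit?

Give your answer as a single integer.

Answer: 2

Derivation:
txc14: all yes -> commit (commits=1)
txc5a: no from kilo, helix -> abort (commits=1)
tx893: all yes -> commit (commits=2)
tx225: no from onyx -> abort (commits=2)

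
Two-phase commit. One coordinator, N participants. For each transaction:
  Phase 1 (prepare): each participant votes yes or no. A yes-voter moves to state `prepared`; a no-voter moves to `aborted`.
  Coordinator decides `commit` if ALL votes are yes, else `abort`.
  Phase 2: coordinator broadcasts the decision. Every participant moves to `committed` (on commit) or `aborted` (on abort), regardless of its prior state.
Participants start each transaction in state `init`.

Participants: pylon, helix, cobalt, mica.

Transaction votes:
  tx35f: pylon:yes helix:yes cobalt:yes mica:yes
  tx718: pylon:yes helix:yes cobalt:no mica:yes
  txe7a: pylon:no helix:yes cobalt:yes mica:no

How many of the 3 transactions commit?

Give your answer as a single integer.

tx35f: all yes -> commit (commits=1)
tx718: no from cobalt -> abort (commits=1)
txe7a: no from pylon, mica -> abort (commits=1)

Answer: 1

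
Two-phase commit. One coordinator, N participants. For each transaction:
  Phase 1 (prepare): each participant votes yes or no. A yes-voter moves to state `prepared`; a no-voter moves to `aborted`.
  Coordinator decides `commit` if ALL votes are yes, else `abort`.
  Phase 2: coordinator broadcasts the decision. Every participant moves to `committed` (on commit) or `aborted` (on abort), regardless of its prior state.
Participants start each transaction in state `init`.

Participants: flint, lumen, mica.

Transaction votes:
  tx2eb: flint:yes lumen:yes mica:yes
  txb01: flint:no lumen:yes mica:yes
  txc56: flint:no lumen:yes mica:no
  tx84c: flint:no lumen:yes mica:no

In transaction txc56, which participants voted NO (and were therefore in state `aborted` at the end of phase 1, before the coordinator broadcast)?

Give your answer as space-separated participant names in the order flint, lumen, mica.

Answer: flint mica

Derivation:
Txn txc56 phase 1: flint no -> aborted; lumen yes -> prepared; mica no -> aborted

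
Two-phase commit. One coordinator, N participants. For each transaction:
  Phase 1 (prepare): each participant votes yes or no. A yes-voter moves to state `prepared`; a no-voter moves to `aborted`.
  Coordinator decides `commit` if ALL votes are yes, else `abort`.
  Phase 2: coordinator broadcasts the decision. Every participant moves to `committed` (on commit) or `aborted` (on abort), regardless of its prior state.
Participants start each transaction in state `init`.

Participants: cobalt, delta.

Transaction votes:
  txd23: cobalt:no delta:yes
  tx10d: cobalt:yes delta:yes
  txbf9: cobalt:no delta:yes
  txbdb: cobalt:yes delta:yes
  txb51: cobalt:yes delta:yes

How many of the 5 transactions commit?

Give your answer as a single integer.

txd23: no from cobalt -> abort (commits=0)
tx10d: all yes -> commit (commits=1)
txbf9: no from cobalt -> abort (commits=1)
txbdb: all yes -> commit (commits=2)
txb51: all yes -> commit (commits=3)

Answer: 3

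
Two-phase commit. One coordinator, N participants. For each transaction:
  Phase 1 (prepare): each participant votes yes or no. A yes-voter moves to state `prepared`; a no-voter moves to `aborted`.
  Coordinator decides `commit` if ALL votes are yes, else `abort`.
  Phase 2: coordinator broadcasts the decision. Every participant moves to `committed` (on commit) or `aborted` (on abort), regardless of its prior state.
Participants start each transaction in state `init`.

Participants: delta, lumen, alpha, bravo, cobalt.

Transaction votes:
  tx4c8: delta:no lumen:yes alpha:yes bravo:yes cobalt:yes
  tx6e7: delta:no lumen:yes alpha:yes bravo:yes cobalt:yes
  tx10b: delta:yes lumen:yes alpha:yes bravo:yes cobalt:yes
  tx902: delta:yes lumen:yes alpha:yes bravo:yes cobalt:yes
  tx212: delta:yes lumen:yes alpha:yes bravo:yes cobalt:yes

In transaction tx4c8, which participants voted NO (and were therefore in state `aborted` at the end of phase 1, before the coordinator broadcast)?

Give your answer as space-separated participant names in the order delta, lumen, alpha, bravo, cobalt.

Answer: delta

Derivation:
Txn tx4c8 phase 1: delta no -> aborted; lumen yes -> prepared; alpha yes -> prepared; bravo yes -> prepared; cobalt yes -> prepared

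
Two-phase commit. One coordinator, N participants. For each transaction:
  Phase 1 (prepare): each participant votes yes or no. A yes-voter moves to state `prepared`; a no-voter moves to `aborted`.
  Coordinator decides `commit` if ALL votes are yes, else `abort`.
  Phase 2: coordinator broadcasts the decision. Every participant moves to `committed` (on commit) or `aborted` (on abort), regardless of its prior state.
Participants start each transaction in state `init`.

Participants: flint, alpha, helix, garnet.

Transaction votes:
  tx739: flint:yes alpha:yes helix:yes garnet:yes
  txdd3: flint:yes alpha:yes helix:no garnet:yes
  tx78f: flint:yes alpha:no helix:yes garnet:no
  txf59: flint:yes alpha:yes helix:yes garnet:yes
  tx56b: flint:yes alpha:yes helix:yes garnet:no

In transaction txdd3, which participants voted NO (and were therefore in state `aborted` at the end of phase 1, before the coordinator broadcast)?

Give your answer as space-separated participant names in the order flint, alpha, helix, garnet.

Answer: helix

Derivation:
Txn txdd3 phase 1: flint yes -> prepared; alpha yes -> prepared; helix no -> aborted; garnet yes -> prepared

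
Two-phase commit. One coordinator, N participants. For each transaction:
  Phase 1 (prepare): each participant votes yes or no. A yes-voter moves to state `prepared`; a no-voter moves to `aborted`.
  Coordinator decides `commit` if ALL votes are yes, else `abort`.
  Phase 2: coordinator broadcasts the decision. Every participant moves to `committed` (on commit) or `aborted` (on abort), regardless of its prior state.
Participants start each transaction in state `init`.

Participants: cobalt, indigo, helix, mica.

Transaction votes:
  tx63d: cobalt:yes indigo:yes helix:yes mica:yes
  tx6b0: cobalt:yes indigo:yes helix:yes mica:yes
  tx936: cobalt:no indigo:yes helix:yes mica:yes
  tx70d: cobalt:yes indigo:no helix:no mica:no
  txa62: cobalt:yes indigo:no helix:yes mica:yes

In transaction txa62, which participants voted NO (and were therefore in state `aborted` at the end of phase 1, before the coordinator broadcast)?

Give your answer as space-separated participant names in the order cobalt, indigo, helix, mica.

Txn txa62 phase 1: cobalt yes -> prepared; indigo no -> aborted; helix yes -> prepared; mica yes -> prepared

Answer: indigo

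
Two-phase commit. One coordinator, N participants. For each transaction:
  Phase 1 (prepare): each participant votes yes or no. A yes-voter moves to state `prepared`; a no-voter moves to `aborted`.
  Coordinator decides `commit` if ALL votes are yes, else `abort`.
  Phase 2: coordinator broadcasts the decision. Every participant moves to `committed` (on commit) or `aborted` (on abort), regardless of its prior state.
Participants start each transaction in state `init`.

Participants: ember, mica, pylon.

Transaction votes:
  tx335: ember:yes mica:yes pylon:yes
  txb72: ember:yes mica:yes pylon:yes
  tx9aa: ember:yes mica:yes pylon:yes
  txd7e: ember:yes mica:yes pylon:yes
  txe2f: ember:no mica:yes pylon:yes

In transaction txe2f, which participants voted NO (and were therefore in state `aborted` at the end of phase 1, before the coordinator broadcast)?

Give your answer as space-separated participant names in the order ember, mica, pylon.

Txn txe2f phase 1: ember no -> aborted; mica yes -> prepared; pylon yes -> prepared

Answer: ember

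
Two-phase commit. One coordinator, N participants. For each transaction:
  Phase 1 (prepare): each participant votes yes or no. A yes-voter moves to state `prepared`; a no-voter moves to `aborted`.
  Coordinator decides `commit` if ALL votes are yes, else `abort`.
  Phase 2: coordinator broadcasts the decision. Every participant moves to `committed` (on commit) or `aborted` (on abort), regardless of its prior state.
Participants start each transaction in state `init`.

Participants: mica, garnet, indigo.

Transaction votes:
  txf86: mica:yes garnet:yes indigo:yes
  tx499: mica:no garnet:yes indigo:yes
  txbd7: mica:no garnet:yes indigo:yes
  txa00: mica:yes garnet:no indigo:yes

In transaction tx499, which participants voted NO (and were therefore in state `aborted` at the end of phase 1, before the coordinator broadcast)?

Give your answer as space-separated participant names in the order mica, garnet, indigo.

Txn tx499 phase 1: mica no -> aborted; garnet yes -> prepared; indigo yes -> prepared

Answer: mica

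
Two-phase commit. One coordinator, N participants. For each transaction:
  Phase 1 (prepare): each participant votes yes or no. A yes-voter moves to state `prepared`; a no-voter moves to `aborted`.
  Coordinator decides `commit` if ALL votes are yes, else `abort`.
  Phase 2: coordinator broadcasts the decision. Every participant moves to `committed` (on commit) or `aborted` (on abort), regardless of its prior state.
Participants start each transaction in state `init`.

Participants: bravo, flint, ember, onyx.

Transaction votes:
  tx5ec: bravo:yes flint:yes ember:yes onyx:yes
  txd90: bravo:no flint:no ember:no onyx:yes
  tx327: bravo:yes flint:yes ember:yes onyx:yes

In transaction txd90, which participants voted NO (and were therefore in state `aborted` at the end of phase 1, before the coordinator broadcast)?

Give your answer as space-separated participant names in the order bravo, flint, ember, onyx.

Txn txd90 phase 1: bravo no -> aborted; flint no -> aborted; ember no -> aborted; onyx yes -> prepared

Answer: bravo flint ember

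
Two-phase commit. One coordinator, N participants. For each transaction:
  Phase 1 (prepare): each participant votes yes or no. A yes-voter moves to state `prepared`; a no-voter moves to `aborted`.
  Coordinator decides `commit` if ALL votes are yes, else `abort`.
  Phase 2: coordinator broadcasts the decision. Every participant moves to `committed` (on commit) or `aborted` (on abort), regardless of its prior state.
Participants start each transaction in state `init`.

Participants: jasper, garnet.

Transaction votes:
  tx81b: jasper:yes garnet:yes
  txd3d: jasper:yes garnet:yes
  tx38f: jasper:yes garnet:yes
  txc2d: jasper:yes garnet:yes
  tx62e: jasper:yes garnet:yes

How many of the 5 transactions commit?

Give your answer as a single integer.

tx81b: all yes -> commit (commits=1)
txd3d: all yes -> commit (commits=2)
tx38f: all yes -> commit (commits=3)
txc2d: all yes -> commit (commits=4)
tx62e: all yes -> commit (commits=5)

Answer: 5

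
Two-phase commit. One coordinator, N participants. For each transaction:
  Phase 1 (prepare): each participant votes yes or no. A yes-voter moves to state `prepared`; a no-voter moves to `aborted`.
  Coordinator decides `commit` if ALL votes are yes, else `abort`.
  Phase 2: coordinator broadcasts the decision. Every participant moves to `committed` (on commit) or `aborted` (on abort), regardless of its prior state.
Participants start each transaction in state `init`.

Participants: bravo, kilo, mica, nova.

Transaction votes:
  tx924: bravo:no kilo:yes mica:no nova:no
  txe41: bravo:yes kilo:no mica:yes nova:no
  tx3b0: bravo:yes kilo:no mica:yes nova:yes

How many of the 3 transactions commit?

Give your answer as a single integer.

tx924: no from bravo, mica, nova -> abort (commits=0)
txe41: no from kilo, nova -> abort (commits=0)
tx3b0: no from kilo -> abort (commits=0)

Answer: 0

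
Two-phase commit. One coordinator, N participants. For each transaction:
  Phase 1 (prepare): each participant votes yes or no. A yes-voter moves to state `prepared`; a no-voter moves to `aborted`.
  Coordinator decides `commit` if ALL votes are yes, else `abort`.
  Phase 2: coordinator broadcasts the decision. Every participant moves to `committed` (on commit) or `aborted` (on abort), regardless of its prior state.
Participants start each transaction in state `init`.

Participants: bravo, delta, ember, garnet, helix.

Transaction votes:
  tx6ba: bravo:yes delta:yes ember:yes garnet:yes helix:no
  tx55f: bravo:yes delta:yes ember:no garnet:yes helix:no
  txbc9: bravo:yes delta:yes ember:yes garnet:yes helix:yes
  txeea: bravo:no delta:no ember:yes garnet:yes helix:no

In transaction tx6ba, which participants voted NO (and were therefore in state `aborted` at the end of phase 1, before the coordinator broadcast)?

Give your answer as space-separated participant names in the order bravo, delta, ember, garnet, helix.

Answer: helix

Derivation:
Txn tx6ba phase 1: bravo yes -> prepared; delta yes -> prepared; ember yes -> prepared; garnet yes -> prepared; helix no -> aborted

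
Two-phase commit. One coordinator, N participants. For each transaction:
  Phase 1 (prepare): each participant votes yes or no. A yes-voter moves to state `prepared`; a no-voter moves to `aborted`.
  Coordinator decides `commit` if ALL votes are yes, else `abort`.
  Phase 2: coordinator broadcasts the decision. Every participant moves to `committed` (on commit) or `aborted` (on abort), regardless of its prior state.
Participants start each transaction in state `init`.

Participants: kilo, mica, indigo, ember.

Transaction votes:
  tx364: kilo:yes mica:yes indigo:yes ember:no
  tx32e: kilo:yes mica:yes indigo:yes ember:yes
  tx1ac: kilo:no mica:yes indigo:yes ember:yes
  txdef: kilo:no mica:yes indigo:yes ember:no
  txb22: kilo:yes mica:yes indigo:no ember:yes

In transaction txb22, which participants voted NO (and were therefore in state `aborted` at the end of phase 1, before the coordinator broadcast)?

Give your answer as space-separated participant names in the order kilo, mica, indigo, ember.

Txn txb22 phase 1: kilo yes -> prepared; mica yes -> prepared; indigo no -> aborted; ember yes -> prepared

Answer: indigo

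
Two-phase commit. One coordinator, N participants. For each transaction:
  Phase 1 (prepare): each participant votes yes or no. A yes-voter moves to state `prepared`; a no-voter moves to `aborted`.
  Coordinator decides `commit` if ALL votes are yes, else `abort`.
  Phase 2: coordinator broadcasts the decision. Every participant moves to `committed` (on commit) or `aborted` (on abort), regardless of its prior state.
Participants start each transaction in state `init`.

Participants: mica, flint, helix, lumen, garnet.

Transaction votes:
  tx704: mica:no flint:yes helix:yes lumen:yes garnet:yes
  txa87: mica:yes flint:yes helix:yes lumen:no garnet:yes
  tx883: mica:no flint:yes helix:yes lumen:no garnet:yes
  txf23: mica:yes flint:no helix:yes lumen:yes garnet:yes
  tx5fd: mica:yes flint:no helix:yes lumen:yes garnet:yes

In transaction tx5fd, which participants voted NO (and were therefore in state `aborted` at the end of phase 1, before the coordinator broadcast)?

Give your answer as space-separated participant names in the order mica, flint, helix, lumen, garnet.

Answer: flint

Derivation:
Txn tx5fd phase 1: mica yes -> prepared; flint no -> aborted; helix yes -> prepared; lumen yes -> prepared; garnet yes -> prepared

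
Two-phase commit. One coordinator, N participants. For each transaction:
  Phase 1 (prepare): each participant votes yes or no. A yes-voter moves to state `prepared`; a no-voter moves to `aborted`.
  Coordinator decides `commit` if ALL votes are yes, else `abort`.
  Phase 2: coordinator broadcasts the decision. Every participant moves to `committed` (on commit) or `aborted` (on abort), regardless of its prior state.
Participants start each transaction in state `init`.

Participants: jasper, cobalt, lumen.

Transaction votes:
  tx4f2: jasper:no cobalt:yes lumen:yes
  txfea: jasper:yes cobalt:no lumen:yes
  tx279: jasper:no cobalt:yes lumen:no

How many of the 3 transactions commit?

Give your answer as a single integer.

Answer: 0

Derivation:
tx4f2: no from jasper -> abort (commits=0)
txfea: no from cobalt -> abort (commits=0)
tx279: no from jasper, lumen -> abort (commits=0)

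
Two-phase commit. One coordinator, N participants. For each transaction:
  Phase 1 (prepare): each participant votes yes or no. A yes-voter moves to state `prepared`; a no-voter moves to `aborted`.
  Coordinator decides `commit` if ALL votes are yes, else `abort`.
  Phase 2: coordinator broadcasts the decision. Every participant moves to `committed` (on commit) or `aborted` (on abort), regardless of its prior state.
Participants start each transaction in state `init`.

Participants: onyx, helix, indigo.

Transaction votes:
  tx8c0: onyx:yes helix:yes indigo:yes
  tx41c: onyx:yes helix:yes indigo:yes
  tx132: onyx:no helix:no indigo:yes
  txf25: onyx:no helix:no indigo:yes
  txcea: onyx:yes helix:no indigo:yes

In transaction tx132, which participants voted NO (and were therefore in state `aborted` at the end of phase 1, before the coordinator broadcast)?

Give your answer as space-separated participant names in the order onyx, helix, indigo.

Answer: onyx helix

Derivation:
Txn tx132 phase 1: onyx no -> aborted; helix no -> aborted; indigo yes -> prepared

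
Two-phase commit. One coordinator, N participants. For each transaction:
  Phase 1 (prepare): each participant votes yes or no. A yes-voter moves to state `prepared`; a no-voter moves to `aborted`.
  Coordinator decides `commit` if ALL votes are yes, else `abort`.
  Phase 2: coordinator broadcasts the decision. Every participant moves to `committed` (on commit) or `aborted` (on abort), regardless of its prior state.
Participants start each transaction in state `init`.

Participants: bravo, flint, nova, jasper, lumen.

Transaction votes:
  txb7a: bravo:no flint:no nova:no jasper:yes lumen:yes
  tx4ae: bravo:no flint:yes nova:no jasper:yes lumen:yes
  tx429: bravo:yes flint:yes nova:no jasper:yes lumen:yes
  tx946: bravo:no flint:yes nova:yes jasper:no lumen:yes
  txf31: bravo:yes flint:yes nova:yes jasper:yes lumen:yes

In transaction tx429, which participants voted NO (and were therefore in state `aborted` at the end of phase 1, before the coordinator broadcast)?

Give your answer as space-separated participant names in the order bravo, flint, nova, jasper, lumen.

Txn tx429 phase 1: bravo yes -> prepared; flint yes -> prepared; nova no -> aborted; jasper yes -> prepared; lumen yes -> prepared

Answer: nova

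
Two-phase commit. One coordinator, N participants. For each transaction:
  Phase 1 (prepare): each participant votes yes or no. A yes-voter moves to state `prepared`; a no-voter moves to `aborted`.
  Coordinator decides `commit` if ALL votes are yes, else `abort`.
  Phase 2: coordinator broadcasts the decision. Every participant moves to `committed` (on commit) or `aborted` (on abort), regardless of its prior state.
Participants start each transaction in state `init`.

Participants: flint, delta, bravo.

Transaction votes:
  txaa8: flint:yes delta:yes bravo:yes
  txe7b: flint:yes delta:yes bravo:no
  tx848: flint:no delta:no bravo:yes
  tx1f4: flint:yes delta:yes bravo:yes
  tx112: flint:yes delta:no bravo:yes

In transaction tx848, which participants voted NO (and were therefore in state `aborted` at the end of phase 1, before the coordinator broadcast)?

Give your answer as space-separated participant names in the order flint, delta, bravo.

Answer: flint delta

Derivation:
Txn tx848 phase 1: flint no -> aborted; delta no -> aborted; bravo yes -> prepared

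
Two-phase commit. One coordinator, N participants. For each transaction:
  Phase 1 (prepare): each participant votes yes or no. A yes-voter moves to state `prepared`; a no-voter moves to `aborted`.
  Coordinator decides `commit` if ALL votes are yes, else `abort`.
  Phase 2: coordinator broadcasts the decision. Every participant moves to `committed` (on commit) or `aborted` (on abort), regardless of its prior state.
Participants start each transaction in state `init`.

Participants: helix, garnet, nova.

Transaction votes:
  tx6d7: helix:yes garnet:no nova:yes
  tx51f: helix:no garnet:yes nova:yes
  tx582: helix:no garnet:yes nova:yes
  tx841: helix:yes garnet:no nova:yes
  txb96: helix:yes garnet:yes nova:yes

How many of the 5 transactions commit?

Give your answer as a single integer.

Answer: 1

Derivation:
tx6d7: no from garnet -> abort (commits=0)
tx51f: no from helix -> abort (commits=0)
tx582: no from helix -> abort (commits=0)
tx841: no from garnet -> abort (commits=0)
txb96: all yes -> commit (commits=1)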